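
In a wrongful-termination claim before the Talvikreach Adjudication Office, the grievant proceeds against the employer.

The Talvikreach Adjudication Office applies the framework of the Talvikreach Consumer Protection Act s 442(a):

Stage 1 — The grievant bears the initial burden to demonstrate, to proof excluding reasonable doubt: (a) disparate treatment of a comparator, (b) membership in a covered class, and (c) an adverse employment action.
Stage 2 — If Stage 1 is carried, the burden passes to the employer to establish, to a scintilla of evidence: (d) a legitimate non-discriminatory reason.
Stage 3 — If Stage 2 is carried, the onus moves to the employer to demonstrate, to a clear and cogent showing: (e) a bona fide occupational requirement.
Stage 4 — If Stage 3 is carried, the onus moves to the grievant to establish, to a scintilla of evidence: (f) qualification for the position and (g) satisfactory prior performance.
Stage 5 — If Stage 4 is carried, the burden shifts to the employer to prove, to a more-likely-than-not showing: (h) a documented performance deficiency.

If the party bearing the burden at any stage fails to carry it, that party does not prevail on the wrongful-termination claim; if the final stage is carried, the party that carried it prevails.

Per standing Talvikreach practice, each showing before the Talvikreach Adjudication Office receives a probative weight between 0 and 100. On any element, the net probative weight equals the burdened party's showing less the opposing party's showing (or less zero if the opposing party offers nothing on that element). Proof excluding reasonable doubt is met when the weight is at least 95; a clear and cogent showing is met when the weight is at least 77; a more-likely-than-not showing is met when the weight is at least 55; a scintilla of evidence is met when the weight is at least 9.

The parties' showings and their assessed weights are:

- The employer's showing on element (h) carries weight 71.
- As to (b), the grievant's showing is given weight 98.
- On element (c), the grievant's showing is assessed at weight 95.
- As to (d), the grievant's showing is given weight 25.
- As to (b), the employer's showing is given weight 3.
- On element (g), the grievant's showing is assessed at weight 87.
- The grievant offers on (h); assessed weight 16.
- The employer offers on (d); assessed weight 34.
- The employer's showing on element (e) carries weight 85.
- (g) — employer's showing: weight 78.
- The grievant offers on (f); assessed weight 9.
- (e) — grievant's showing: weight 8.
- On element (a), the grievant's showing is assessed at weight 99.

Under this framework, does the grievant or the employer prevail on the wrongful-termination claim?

employer

Stage 1 (grievant, proof excluding reasonable doubt, weight is at least 95): (a) 99 ≥ 95 — meets; (b) net 98−3=95 ≥ 95 — meets; (c) 95 ≥ 95 — meets.
  The grievant carries Stage 1; the employer now bears the burden.
Stage 2 (employer, a scintilla of evidence, weight is at least 9): (d) net 34−25=9 ≥ 9 — meets.
  Stage 2 carried; the burden remains with the employer.
Stage 3 (employer, a clear and cogent showing, weight is at least 77): (e) net 85−8=77 ≥ 77 — meets.
  The employer carries Stage 3; the grievant now bears the burden.
Stage 4 (grievant, a scintilla of evidence, weight is at least 9): (f) 9 ≥ 9 — meets; (g) net 87−78=9 ≥ 9 — meets.
  Stage 4 carried; the burden shifts to the employer.
Stage 5 (employer, a more-likely-than-not showing, weight is at least 55): (h) net 71−16=55 ≥ 55 — meets.
  The employer carries the last stage.
Every stage carried; the employer prevails.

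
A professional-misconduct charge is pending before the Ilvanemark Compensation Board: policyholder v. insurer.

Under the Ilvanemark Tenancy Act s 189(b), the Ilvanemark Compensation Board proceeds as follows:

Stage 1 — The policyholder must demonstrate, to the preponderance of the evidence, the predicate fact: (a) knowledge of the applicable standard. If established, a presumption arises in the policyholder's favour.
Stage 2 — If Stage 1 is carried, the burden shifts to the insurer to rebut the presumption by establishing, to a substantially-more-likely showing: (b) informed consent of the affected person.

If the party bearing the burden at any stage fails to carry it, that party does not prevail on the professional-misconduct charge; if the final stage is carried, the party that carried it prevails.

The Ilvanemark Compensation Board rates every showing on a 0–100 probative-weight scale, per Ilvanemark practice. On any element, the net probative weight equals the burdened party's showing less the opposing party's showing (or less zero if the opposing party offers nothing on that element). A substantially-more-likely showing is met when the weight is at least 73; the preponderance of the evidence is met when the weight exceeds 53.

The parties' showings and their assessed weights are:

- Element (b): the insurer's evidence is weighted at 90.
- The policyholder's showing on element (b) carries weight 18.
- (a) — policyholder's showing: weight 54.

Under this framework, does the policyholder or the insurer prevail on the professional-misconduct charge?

At Stage 1 the policyholder must meet the preponderance of the evidence (weight exceeds 53): on (a) the weight is 54, > 53, so (a) meets the standard.
  All elements met. The burden passes to the insurer.
At Stage 2 the insurer must meet a substantially-more-likely showing (weight is at least 73): on (b) the weight is 90 less the opposing 18 gives net 72, which does not reach 73, so (b) does not meet the standard.
  Not every element is met, so the insurer fails to carry Stage 2.
The policyholder prevails.

policyholder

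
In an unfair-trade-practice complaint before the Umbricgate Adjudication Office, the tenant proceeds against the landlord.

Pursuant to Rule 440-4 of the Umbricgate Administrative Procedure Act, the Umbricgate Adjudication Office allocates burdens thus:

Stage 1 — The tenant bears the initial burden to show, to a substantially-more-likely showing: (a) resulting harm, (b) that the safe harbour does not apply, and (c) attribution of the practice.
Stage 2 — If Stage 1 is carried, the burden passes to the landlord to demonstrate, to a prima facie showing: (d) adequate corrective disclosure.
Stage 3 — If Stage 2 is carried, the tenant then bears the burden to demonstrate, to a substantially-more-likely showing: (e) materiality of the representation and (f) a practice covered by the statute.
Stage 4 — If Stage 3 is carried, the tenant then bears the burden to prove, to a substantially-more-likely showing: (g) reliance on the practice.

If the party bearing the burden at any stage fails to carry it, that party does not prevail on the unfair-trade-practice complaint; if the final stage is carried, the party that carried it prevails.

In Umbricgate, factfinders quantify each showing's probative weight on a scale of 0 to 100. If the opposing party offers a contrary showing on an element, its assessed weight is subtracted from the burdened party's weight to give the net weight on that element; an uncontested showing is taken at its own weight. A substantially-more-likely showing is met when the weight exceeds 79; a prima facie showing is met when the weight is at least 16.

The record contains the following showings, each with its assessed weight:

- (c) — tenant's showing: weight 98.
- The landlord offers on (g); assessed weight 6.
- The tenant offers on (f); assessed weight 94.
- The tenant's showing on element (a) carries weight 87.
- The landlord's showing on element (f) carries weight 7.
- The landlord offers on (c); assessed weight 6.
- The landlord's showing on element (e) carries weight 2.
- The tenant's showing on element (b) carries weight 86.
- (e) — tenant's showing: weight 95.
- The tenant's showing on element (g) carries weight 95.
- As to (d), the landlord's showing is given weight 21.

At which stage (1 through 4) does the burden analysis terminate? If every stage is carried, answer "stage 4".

Stage 1 — burden on tenant; standard: a substantially-more-likely showing (weight exceeds 79).
    (a): 87 > 79 [met]
    (b): 86 > 79 [met]
    (c): 98 − 6 = 92 > 79 [met]
  The tenant carries Stage 1; the landlord now bears the burden.
Stage 2 — burden on landlord; standard: a prima facie showing (weight is at least 16).
    (d): 21 ≥ 16 [met]
  Stage 2 is satisfied; the onus moves to the tenant.
Stage 3 — burden on tenant; standard: a substantially-more-likely showing (weight exceeds 79).
    (e): 95 − 2 = 93 > 79 [met]
    (f): 94 − 7 = 87 > 79 [met]
  Stage 3 carried; the burden remains with the tenant.
Stage 4 — burden on tenant; standard: a substantially-more-likely showing (weight exceeds 79).
    (g): 95 − 6 = 89 > 79 [met]
  All elements met at the final stage.
All stages carried — the tenant prevails.

stage 4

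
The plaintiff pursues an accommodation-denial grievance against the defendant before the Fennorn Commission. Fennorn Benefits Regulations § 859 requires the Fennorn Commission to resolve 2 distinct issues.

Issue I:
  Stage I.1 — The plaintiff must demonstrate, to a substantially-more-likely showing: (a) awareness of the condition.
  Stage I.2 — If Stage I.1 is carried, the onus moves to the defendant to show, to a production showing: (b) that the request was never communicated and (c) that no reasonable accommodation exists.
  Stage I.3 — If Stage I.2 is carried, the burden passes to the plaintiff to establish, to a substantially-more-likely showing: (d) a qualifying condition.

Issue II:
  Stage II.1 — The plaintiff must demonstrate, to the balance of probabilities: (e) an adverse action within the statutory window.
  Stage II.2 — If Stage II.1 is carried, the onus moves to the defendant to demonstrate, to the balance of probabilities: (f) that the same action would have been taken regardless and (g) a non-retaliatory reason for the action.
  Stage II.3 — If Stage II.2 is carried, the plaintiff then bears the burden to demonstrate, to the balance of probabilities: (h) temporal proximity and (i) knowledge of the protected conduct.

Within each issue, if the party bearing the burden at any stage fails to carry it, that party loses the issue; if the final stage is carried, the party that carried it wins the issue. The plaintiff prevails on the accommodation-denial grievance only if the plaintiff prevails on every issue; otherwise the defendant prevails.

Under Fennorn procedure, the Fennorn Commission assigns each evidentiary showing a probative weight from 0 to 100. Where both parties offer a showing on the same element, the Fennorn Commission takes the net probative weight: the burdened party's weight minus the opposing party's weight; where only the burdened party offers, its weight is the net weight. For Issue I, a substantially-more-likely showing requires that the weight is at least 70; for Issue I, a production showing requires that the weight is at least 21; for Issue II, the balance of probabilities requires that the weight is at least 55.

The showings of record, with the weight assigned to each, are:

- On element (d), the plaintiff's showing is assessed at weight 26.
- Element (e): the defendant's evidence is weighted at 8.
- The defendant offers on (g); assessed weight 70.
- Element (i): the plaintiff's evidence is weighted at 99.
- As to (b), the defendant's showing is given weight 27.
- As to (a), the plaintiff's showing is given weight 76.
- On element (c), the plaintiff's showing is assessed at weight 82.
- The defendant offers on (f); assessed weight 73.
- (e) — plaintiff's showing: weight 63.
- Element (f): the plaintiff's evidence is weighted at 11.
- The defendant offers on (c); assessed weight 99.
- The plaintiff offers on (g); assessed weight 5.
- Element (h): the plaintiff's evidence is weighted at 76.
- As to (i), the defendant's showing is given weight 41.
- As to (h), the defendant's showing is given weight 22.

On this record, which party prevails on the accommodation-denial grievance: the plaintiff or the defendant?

— Issue I —
Stage I.1 — burden on plaintiff; standard: a substantially-more-likely showing (weight is at least 70).
    (a): 76 ≥ 70 [met]
  The plaintiff carries Stage I.1; the defendant now bears the burden.
Stage I.2 — burden on defendant; standard: a production showing (weight is at least 21).
    (b): 27 ≥ 21 [met]
    (c): 99 − 82 = 17 < 21 [not met]
  Not every element is met, so the defendant fails to carry Stage I.2.
The analysis ends at Stage I.2; the plaintiff prevails on this issue.
— Issue II —
At Stage II.1 the plaintiff must meet the balance of probabilities (weight is at least 55): on (e) the weight is 63 less the opposing 8 gives net 55, ≥ 55, so (e) meets the standard.
  Stage II.1 is satisfied; the onus moves to the defendant.
At Stage II.2 the defendant must meet the balance of probabilities (weight is at least 55): on (f) the weight is 73 less the opposing 11 gives net 62, ≥ 55, so (f) meets the standard; on (g) the weight is 70 less the opposing 5 gives net 65, ≥ 55, so (g) meets the standard.
  All elements met. The burden passes to the plaintiff.
At Stage II.3 the plaintiff must meet the balance of probabilities (weight is at least 55): on (h) the weight is 76 less the opposing 22 gives net 54, < 55, so (h) does not meet the standard; on (i) the weight is 99 less the opposing 41 gives net 58, which does reach 55, so (i) meets the standard.
  Stage II.3 not carried; the plaintiff fails its burden.
The defendant prevails on this issue.
Per-issue: Issue I → plaintiff; Issue II → defendant. The plaintiff must prevail on every issue; overall, the defendant prevails.

defendant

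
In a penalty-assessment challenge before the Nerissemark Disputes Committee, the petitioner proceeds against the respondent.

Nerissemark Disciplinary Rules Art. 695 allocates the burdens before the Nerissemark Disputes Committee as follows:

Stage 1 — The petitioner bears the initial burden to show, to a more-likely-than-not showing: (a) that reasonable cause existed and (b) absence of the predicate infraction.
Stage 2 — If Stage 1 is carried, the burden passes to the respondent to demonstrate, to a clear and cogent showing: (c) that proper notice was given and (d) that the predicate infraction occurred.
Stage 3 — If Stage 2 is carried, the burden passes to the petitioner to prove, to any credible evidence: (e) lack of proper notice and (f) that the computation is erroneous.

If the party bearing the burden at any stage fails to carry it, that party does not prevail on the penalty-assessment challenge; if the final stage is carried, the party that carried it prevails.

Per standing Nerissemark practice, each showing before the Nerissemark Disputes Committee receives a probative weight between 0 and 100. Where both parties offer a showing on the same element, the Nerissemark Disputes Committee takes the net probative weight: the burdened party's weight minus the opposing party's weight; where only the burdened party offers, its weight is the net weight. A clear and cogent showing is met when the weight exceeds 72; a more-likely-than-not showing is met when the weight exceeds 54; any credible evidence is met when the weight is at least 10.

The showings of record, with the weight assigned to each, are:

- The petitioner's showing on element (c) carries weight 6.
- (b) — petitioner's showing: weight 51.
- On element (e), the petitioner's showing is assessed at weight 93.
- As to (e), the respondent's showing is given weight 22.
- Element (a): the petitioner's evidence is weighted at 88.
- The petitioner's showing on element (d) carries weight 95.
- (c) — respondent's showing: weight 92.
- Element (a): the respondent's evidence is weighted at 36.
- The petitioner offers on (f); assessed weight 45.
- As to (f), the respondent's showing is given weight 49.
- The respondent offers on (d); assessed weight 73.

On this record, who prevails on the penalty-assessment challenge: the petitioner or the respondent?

respondent

At Stage 1 the petitioner must meet a more-likely-than-not showing (weight exceeds 54): on (a) the weight is 88 less the opposing 36 gives net 52, which does not exceed 54, so (a) does not meet the standard; on (b) the weight is 51, ≤ 54, so (b) does not meet the standard.
  The petitioner does not carry Stage 1.
The analysis ends at Stage 1; the respondent prevails.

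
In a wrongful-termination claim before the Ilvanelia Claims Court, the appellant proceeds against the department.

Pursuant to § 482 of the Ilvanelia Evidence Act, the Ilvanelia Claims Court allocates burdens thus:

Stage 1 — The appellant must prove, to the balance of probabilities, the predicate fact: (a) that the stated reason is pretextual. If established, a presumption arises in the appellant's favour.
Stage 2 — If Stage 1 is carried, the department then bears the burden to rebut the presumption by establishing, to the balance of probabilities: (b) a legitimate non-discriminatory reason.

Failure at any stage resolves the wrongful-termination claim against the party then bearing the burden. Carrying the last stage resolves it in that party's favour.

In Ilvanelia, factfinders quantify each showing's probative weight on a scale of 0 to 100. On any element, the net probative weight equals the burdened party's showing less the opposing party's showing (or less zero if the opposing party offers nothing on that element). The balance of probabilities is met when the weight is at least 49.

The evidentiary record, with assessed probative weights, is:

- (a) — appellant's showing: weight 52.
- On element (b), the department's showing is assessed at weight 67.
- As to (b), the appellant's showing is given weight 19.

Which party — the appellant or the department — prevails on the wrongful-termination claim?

At Stage 1 the appellant must meet the balance of probabilities (weight is at least 49): on (a) the weight is 52, which does reach 49, so (a) meets the standard.
  Stage 1 carried; the burden shifts to the department.
At Stage 2 the department must meet the balance of probabilities (weight is at least 49): on (b) the weight is 67 less the opposing 19 gives net 48, which does not reach 49, so (b) does not meet the standard.
  Stage 2 not carried; the department fails its burden.
The appellant prevails.

appellant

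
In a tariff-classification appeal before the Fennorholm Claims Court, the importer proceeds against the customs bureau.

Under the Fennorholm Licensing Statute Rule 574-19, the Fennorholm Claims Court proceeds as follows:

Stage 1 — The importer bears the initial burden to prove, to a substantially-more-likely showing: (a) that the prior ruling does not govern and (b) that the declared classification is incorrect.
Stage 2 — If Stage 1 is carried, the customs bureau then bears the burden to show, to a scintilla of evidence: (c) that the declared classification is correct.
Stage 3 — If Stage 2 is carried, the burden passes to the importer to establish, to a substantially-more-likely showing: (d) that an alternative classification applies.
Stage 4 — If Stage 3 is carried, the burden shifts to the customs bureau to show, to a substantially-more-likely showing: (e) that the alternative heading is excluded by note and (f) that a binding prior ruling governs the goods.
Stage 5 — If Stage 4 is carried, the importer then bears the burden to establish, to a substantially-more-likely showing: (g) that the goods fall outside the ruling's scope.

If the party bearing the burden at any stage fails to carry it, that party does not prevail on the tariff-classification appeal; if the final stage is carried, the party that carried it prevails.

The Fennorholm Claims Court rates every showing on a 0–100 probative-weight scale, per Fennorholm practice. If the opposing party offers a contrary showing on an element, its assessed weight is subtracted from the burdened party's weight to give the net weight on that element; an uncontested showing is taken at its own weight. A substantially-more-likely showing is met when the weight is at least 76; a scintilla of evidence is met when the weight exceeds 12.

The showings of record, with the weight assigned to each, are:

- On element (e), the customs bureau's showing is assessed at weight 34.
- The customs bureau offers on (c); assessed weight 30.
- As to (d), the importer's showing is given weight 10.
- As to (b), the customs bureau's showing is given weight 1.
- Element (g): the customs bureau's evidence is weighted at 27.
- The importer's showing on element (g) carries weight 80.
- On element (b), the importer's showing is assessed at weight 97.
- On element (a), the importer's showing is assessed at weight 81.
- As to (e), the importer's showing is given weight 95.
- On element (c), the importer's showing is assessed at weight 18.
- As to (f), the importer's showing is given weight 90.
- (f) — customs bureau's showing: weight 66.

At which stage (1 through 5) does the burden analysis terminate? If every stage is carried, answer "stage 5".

stage 2

At Stage 1 the importer must meet a substantially-more-likely showing (weight is at least 76): on (a) the weight is 81, ≥ 76, so (a) meets the standard; on (b) the weight is 97 less the opposing 1 gives net 96, ≥ 76, so (b) meets the standard.
  Stage 1 is satisfied; the onus moves to the customs bureau.
At Stage 2 the customs bureau must meet a scintilla of evidence (weight exceeds 12): on (c) the weight is 30 less the opposing 18 gives net 12, which does not exceed 12, so (c) does not meet the standard.
  Not every element is met, so the customs bureau fails to carry Stage 2.
The analysis ends at Stage 2; the importer prevails.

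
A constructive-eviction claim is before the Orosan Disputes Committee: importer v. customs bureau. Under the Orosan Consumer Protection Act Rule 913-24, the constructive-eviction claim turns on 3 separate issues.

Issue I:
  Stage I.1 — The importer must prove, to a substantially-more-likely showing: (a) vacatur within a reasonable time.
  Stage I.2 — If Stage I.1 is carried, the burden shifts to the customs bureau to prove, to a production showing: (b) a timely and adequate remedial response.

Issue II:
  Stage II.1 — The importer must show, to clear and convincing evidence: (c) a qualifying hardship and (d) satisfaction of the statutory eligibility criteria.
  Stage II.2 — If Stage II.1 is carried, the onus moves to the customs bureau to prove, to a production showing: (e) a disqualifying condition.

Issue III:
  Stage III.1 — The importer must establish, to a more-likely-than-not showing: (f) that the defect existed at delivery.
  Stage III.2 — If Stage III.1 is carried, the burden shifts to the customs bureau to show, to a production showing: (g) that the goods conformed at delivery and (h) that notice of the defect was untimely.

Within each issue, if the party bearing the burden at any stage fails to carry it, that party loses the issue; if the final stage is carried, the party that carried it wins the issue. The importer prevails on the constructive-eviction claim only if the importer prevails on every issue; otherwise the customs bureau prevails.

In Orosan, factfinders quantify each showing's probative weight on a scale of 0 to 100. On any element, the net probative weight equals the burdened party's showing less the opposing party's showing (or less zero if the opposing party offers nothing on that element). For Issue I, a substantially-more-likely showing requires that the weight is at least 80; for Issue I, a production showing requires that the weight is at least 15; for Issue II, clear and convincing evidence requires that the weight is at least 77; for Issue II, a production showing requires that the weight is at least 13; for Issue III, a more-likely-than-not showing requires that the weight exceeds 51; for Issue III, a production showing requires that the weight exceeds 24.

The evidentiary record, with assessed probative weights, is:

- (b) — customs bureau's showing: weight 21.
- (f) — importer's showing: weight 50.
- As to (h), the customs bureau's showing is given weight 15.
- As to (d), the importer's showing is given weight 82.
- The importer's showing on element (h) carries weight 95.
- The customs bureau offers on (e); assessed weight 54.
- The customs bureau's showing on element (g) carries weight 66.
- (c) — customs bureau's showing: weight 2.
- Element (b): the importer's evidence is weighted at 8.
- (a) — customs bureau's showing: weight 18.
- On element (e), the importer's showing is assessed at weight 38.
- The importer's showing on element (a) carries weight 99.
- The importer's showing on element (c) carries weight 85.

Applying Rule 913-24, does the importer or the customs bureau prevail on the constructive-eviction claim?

— Issue I —
Stage I.1 (importer, a substantially-more-likely showing, weight is at least 80): (a) net 99−18=81 ≥ 80 — meets.
  All elements met. The burden passes to the customs bureau.
Stage I.2 (customs bureau, a production showing, weight is at least 15): (b) net 21−8=13 < 15 — fails.
  Stage I.2 not carried; the customs bureau fails its burden.
The analysis ends at Stage I.2; the importer prevails on this issue.
— Issue II —
Stage II.1 (importer, clear and convincing evidence, weight is at least 77): (c) net 85−2=83 ≥ 77 — meets; (d) 82 ≥ 77 — meets.
  The importer carries Stage II.1; the customs bureau now bears the burden.
Stage II.2 (customs bureau, a production showing, weight is at least 13): (e) net 54−38=16 ≥ 13 — meets.
  The customs bureau carries the last stage.
Every stage carried; the customs bureau prevails on this issue.
— Issue III —
At Stage III.1 the importer must meet a more-likely-than-not showing (weight exceeds 51): on (f) the weight is 50, which does not exceed 51, so (f) does not meet the standard.
  Not every element is met, so the importer fails to carry Stage III.1.
The analysis ends at Stage III.1; the customs bureau prevails on this issue.
Per-issue: Issue I → importer; Issue II → customs bureau; Issue III → customs bureau. The importer must prevail on every issue; overall, the customs bureau prevails.

customs bureau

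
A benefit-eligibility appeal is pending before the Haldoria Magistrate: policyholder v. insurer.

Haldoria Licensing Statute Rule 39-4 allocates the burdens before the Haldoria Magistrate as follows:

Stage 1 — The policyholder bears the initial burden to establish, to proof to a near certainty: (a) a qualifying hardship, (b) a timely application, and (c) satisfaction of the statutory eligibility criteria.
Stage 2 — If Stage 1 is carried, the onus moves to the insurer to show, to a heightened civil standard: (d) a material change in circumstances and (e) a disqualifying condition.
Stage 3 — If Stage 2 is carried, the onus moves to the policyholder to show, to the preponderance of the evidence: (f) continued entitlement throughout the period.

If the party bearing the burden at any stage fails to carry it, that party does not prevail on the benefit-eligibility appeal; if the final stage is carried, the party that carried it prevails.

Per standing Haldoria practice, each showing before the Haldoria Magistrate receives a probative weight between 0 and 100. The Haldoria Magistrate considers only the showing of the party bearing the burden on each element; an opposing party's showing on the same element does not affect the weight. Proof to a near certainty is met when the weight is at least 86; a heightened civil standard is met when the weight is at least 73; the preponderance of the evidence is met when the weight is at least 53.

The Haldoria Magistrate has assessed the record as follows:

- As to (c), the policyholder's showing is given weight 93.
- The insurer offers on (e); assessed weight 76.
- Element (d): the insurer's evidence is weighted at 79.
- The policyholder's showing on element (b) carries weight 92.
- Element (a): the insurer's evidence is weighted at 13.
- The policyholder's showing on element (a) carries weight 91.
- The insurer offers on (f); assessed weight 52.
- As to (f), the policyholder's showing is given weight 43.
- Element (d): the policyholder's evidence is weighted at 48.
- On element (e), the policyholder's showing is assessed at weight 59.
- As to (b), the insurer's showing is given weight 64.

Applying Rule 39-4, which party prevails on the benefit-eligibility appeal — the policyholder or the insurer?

insurer

Stage 1 — burden on policyholder; standard: proof to a near certainty (weight is at least 86).
    (a): 91 (insurer's 13 disregarded) ≥ 86 [met]
    (b): 92 (insurer's 64 disregarded) ≥ 86 [met]
    (c): 93 ≥ 86 [met]
  Stage 1 is satisfied; the onus moves to the insurer.
Stage 2 — burden on insurer; standard: a heightened civil standard (weight is at least 73).
    (d): 79 (policyholder's 48 disregarded) ≥ 73 [met]
    (e): 76 (policyholder's 59 disregarded) ≥ 73 [met]
  The insurer carries Stage 2; the policyholder now bears the burden.
Stage 3 — burden on policyholder; standard: the preponderance of the evidence (weight is at least 53).
    (f): 43 (insurer's 52 disregarded) < 53 [not met]
  Stage 3 not carried; the policyholder fails its burden.
The insurer prevails.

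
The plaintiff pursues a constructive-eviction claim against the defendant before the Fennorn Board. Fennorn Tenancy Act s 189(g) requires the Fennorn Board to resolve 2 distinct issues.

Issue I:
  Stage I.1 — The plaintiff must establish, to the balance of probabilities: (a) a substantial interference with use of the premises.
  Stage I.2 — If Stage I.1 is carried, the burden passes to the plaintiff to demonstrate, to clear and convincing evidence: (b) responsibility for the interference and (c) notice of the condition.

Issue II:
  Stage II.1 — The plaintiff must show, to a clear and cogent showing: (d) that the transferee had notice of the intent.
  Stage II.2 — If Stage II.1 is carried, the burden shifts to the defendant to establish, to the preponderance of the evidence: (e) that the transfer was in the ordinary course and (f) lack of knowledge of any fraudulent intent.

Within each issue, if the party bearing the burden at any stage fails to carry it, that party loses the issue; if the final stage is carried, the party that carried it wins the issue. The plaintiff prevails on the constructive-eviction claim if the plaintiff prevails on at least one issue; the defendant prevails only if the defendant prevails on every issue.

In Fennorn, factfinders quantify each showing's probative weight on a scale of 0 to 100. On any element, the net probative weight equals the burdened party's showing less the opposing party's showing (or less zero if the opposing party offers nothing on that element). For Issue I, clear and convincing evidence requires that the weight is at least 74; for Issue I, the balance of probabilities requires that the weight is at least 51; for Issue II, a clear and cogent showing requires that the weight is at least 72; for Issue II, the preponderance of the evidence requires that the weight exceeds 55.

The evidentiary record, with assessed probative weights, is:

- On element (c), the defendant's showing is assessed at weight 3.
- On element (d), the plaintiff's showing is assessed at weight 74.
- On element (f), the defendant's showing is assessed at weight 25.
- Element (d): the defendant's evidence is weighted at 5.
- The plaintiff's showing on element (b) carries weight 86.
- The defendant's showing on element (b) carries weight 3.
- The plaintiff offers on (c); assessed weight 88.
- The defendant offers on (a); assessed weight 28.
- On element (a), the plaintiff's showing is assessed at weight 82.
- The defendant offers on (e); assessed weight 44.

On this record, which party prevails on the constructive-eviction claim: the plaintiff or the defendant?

plaintiff

— Issue I —
At Stage I.1 the plaintiff must meet the balance of probabilities (weight is at least 51): on (a) the weight is 82 less the opposing 28 gives net 54, ≥ 51, so (a) meets the standard.
  All elements met. The plaintiff retains the burden for Stage I.2.
At Stage I.2 the plaintiff must meet clear and convincing evidence (weight is at least 74): on (b) the weight is 86 less the opposing 3 gives net 83, ≥ 74, so (b) meets the standard; on (c) the weight is 88 less the opposing 3 gives net 85, ≥ 74, so (c) meets the standard.
  All elements met at the final stage.
All stages carried — the plaintiff prevails on this issue.
— Issue II —
Stage II.1 — burden on plaintiff; standard: a clear and cogent showing (weight is at least 72).
    (d): 74 − 5 = 69 < 72 [not met]
  Not every element is met, so the plaintiff fails to carry Stage II.1.
The defendant prevails on this issue.
Per-issue: Issue I → plaintiff; Issue II → defendant. The plaintiff must prevail on at least one issue; overall, the plaintiff prevails.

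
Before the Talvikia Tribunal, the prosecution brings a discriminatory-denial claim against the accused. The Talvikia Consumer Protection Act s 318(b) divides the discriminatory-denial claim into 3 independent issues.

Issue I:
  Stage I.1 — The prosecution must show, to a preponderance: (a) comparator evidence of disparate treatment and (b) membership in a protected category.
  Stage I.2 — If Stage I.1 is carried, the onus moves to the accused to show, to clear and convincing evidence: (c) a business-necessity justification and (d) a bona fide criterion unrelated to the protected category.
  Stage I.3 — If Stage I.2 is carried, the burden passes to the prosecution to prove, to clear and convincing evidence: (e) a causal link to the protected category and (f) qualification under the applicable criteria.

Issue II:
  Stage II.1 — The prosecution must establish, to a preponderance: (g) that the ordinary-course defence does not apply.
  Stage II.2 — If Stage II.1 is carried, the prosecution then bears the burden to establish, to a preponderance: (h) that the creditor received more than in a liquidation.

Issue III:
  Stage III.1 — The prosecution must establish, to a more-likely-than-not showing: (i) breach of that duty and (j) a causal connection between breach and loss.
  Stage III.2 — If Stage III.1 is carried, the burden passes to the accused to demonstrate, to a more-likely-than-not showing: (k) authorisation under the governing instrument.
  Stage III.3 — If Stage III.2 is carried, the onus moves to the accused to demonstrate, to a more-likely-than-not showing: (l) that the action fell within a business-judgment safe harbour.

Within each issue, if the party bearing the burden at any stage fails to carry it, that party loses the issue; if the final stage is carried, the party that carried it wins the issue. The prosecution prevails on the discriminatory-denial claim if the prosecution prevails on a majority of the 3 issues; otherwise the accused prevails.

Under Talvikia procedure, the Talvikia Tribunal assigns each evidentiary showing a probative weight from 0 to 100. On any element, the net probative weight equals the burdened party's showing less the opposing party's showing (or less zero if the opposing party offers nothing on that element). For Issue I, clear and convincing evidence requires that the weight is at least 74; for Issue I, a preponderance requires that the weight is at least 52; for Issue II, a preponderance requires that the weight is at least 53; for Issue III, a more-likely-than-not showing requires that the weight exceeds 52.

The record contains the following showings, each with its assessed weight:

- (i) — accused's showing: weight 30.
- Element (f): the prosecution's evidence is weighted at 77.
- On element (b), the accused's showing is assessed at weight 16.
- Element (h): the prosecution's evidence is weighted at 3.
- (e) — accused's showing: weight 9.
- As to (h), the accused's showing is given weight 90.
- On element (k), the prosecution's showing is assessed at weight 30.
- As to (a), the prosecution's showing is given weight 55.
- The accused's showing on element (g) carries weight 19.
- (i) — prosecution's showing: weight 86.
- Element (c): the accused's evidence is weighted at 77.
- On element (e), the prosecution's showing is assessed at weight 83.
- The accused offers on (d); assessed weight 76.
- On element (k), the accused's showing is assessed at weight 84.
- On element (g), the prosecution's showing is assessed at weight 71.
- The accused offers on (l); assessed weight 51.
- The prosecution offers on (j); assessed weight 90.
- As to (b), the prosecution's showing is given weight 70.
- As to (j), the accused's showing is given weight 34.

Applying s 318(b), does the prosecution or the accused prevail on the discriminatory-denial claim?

— Issue I —
At Stage I.1 the prosecution must meet a preponderance (weight is at least 52): on (a) the weight is 55, which does reach 52, so (a) meets the standard; on (b) the weight is 70 less the opposing 16 gives net 54, which does reach 52, so (b) meets the standard.
  All elements met. The burden passes to the accused.
At Stage I.2 the accused must meet clear and convincing evidence (weight is at least 74): on (c) the weight is 77, which does reach 74, so (c) meets the standard; on (d) the weight is 76, which does reach 74, so (d) meets the standard.
  The accused carries Stage I.2; the prosecution now bears the burden.
At Stage I.3 the prosecution must meet clear and convincing evidence (weight is at least 74): on (e) the weight is 83 less the opposing 9 gives net 74, ≥ 74, so (e) meets the standard; on (f) the weight is 77, which does reach 74, so (f) meets the standard.
  All elements met at the final stage.
All stages carried — the prosecution prevails on this issue.
— Issue II —
At Stage II.1 the prosecution must meet a preponderance (weight is at least 53): on (g) the weight is 71 less the opposing 19 gives net 52, < 53, so (g) does not meet the standard.
  Stage II.1 not carried; the prosecution fails its burden.
The analysis ends at Stage II.1; the accused prevails on this issue.
— Issue III —
Stage III.1 — burden on prosecution; standard: a more-likely-than-not showing (weight exceeds 52).
    (i): 86 − 30 = 56 > 52 [met]
    (j): 90 − 34 = 56 > 52 [met]
  All elements met. The burden passes to the accused.
Stage III.2 — burden on accused; standard: a more-likely-than-not showing (weight exceeds 52).
    (k): 84 − 30 = 54 > 52 [met]
  All elements met. The accused retains the burden for Stage III.3.
Stage III.3 — burden on accused; standard: a more-likely-than-not showing (weight exceeds 52).
    (l): 51 ≤ 52 [not met]
  Stage III.3 not carried; the accused fails its burden.
The analysis ends at Stage III.3; the prosecution prevails on this issue.
Per-issue: Issue I → prosecution; Issue II → accused; Issue III → prosecution. The prosecution must prevail on a majority of issues; overall, the prosecution prevails.

prosecution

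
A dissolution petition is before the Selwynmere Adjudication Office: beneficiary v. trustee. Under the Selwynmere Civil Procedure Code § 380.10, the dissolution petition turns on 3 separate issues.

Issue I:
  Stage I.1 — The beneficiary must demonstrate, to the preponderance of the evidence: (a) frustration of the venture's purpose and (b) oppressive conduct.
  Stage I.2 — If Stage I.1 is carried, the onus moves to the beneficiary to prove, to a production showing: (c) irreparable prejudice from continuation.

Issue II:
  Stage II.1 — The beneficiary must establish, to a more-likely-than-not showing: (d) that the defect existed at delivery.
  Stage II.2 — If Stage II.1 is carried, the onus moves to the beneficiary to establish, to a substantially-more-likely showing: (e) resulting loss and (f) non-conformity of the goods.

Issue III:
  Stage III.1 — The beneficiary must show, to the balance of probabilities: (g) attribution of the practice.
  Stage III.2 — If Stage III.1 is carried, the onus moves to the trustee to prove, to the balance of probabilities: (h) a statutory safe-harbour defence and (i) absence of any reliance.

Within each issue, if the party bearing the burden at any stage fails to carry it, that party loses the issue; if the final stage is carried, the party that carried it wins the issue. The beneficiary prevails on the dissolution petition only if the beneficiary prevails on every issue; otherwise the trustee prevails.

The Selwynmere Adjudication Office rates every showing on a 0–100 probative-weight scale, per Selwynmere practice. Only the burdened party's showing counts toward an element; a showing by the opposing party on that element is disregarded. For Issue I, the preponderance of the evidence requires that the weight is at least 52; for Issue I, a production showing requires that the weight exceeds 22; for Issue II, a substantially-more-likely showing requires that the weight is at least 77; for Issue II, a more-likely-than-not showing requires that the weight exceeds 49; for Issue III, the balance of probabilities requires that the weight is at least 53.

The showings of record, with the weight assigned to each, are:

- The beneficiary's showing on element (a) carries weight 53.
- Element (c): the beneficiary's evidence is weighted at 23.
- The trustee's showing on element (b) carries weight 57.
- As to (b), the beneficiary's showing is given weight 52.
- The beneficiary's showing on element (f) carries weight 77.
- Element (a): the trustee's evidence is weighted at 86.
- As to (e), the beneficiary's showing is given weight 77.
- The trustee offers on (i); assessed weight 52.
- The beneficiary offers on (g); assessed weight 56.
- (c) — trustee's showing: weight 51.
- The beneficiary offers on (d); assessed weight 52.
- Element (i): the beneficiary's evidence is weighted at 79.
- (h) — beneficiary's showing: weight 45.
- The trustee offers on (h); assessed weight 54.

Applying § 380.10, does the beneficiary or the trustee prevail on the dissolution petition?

beneficiary

— Issue I —
At Stage I.1 the beneficiary must meet the preponderance of the evidence (weight is at least 52): on (a) the weight is 53 (the trustee's 86 is given no effect), which does reach 52, so (a) meets the standard; on (b) the weight is 52 (the trustee's 57 is given no effect), ≥ 52, so (b) meets the standard.
  Stage I.1 carried; the burden remains with the beneficiary.
At Stage I.2 the beneficiary must meet a production showing (weight exceeds 22): on (c) the weight is 23 (the trustee's 51 is given no effect), which does exceed 22, so (c) meets the standard.
  Stage I.2 carried; the final stage is satisfied.
With every stage satisfied, the beneficiary prevails on this issue.
— Issue II —
At Stage II.1 the beneficiary must meet a more-likely-than-not showing (weight exceeds 49): on (d) the weight is 52, > 49, so (d) meets the standard.
  Stage II.1 is satisfied; the beneficiary continues to bear the burden.
At Stage II.2 the beneficiary must meet a substantially-more-likely showing (weight is at least 77): on (e) the weight is 77, which does reach 77, so (e) meets the standard; on (f) the weight is 77, ≥ 77, so (f) meets the standard.
  Stage II.2 carried; the final stage is satisfied.
With every stage satisfied, the beneficiary prevails on this issue.
— Issue III —
At Stage III.1 the beneficiary must meet the balance of probabilities (weight is at least 53): on (g) the weight is 56, ≥ 53, so (g) meets the standard.
  Stage III.1 is satisfied; the onus moves to the trustee.
At Stage III.2 the trustee must meet the balance of probabilities (weight is at least 53): on (h) the weight is 54 (the beneficiary's 45 is given no effect), which does reach 53, so (h) meets the standard; on (i) the weight is 52 (the beneficiary's 79 is given no effect), < 53, so (i) does not meet the standard.
  The trustee does not carry Stage III.2.
So the beneficiary prevails on this issue.
Per-issue: Issue I → beneficiary; Issue II → beneficiary; Issue III → beneficiary. The beneficiary must prevail on every issue; overall, the beneficiary prevails.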